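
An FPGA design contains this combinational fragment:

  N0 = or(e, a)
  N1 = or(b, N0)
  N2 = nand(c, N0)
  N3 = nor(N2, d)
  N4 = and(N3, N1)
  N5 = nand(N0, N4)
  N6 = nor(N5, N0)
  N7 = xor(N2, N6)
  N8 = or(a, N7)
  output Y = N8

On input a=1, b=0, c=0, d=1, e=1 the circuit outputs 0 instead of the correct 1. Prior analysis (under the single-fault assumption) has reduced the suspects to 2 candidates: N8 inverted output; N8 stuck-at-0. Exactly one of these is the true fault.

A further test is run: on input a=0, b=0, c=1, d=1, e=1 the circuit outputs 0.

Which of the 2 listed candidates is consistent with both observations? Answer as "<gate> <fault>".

N8 stuck-at-0

Evaluate each candidate on input a=0, b=0, c=1, d=1, e=1:
  N8 inverted output: N0=1, N1=1, N2=0, N3=0, N4=0, N5=1, N6=0, N7=0, N8=1 [inverted output] → 1 — eliminated
  N8 stuck-at-0: N0=1, N1=1, N2=0, N3=0, N4=0, N5=1, N6=0, N7=0, N8=0 [stuck-at-0] → 0 — matches
Only N8 stuck-at-0 reproduces the observed 0.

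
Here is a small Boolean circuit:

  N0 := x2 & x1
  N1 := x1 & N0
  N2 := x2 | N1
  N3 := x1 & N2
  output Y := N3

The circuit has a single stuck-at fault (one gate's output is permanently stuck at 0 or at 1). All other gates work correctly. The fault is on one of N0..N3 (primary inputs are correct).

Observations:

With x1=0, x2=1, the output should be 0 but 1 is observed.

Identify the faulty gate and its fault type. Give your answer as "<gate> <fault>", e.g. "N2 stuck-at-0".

N3 stuck-at-1

Fault-free values for test 1 (x1=0, x2=1): N0=0, N1=0, N2=1, N3=0, giving Y=0. Observed 1.
Test 1: faults giving observed 1 are {N3 stuck-at-1}.
Only N3 stuck-at-1 is consistent with every test.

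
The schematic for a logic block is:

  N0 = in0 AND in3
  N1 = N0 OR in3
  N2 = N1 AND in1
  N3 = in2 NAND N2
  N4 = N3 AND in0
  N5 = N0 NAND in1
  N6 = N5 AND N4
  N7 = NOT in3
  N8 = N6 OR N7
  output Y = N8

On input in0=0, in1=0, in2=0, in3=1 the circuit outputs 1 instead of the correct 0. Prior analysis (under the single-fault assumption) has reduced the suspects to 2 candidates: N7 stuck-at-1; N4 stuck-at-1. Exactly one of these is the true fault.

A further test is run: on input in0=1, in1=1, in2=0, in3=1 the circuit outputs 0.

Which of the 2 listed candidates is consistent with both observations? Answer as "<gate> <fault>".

N4 stuck-at-1

Evaluate each candidate on input in0=1, in1=1, in2=0, in3=1:
  N7 stuck-at-1: N0=1, N1=1, N2=1, N3=1, N4=1, N5=0, N6=0, N7=1 [stuck-at-1], N8=1 → 1 — eliminated
  N4 stuck-at-1: N0=1, N1=1, N2=1, N3=1, N4=1 [stuck-at-1], N5=0, N6=0, N7=0, N8=0 → 0 — matches
Only N4 stuck-at-1 reproduces the observed 0.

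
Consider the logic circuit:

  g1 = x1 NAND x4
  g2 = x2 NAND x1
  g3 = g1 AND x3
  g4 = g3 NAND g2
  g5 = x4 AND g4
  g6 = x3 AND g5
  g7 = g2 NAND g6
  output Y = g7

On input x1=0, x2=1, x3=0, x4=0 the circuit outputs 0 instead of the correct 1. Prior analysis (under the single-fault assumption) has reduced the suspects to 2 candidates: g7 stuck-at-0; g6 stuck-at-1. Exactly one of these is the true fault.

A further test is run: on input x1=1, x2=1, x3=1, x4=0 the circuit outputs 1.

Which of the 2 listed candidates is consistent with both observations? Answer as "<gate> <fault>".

Evaluate each candidate on input x1=1, x2=1, x3=1, x4=0:
  g7 stuck-at-0: g1=1, g2=0, g3=1, g4=1, g5=0, g6=0, g7=0 [stuck-at-0] → 0 — eliminated
  g6 stuck-at-1: g1=1, g2=0, g3=1, g4=1, g5=0, g6=1 [stuck-at-1], g7=1 → 1 — matches
Only g6 stuck-at-1 reproduces the observed 1.

g6 stuck-at-1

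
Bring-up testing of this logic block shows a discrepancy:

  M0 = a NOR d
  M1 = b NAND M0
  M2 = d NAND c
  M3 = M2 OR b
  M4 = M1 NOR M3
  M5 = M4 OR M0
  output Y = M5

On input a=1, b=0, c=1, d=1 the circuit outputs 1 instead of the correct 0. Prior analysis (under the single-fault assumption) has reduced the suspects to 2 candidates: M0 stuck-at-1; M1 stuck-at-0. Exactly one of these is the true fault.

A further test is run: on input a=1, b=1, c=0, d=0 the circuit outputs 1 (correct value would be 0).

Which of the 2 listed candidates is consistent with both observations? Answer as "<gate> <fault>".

Evaluate each candidate on input a=1, b=1, c=0, d=0:
  M0 stuck-at-1: M0=1 [stuck-at-1], M1=0, M2=1, M3=1, M4=0, M5=1 → 1 — matches
  M1 stuck-at-0: M0=0, M1=0 [stuck-at-0], M2=1, M3=1, M4=0, M5=0 → 0 — eliminated
Only M0 stuck-at-1 reproduces the observed 1.

M0 stuck-at-1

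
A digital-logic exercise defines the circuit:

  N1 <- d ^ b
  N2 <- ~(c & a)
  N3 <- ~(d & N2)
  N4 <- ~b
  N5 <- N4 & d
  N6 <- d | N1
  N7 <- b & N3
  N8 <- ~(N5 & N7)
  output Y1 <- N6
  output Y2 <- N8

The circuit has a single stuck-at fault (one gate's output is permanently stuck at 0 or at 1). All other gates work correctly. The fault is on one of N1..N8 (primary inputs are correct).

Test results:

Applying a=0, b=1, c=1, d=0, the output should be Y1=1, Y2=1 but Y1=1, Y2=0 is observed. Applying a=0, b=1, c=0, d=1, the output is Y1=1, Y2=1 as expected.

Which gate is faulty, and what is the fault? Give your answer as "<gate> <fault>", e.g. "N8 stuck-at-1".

N5 stuck-at-1

Fault-free values for test 1 (a=0, b=1, c=1, d=0): N1=1, N2=1, N3=1, N4=0, N5=0, N6=1, N7=1, N8=1, giving Y1=1, Y2=1. Observed Y1=1, Y2=0.
Test 1: faults giving observed Y1=1, Y2=0 are {N5 stuck-at-1, N8 stuck-at-0}.
Test 2 (a=0, b=1, c=0, d=1): fault-free N1=0, N2=1, N3=0, N4=0, N5=0, N6=1, N7=0, N8=1 → Y1=1, Y2=1; observed Y1=1, Y2=1. Eliminates N8 stuck-at-0.
Only N5 stuck-at-1 is consistent with every test.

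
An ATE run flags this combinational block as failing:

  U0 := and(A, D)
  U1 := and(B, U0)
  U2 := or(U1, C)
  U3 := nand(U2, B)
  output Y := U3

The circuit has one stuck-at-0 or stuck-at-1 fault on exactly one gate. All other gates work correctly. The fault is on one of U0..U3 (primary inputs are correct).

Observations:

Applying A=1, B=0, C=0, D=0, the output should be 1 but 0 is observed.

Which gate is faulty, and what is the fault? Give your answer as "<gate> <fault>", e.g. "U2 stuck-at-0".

Fault-free values for test 1 (A=1, B=0, C=0, D=0): U0=0, U1=0, U2=0, U3=1, giving Y=1. Observed 0.
Test 1: faults giving observed 0 are {U3 stuck-at-0}.
Only U3 stuck-at-0 is consistent with every test.

U3 stuck-at-0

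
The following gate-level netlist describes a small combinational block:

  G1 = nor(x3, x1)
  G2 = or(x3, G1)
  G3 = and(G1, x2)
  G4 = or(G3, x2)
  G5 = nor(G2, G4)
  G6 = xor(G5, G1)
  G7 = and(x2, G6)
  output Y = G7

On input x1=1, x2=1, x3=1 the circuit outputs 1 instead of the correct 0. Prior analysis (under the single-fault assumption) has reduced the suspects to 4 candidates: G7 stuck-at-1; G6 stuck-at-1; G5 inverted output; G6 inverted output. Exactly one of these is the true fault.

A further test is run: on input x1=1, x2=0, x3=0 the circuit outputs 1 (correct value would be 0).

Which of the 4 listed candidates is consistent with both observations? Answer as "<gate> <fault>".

Evaluate each candidate on input x1=1, x2=0, x3=0:
  G7 stuck-at-1: G1=0, G2=0, G3=0, G4=0, G5=1, G6=1, G7=1 [stuck-at-1] → 1 — matches
  G6 stuck-at-1: G1=0, G2=0, G3=0, G4=0, G5=1, G6=1 [stuck-at-1], G7=0 → 0 — eliminated
  G5 inverted output: G1=0, G2=0, G3=0, G4=0, G5=0 [inverted output], G6=0, G7=0 → 0 — eliminated
  G6 inverted output: G1=0, G2=0, G3=0, G4=0, G5=1, G6=0 [inverted output], G7=0 → 0 — eliminated
Only G7 stuck-at-1 reproduces the observed 1.

G7 stuck-at-1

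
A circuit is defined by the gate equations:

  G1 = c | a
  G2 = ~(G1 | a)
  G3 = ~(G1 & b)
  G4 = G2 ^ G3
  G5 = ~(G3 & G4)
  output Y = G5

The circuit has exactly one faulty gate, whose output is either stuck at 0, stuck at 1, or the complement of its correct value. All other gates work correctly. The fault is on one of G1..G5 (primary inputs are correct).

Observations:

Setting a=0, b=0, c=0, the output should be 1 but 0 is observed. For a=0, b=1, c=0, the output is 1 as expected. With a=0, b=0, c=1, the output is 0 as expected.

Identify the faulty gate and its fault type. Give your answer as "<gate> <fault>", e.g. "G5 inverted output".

G1 stuck-at-1

Fault-free values for test 1 (a=0, b=0, c=0): G1=0, G2=1, G3=1, G4=0, G5=1, giving Y=1. Observed 0.
Test 1: faults giving observed 0 are {G1 stuck-at-1, G1 inverted output, G2 stuck-at-0, G2 inverted output, G4 stuck-at-1, G4 inverted output, G5 stuck-at-0, G5 inverted output}.
Test 2 (a=0, b=1, c=0): fault-free G1=0, G2=1, G3=1, G4=0, G5=1 → 1; observed 1. Eliminates G2 stuck-at-0, G2 inverted output, G4 stuck-at-1, G4 inverted output, G5 stuck-at-0, G5 inverted output.
Test 3 (a=0, b=0, c=1): fault-free G1=1, G2=0, G3=1, G4=1, G5=0 → 0; observed 0. Eliminates G1 inverted output.
Only G1 stuck-at-1 is consistent with every test.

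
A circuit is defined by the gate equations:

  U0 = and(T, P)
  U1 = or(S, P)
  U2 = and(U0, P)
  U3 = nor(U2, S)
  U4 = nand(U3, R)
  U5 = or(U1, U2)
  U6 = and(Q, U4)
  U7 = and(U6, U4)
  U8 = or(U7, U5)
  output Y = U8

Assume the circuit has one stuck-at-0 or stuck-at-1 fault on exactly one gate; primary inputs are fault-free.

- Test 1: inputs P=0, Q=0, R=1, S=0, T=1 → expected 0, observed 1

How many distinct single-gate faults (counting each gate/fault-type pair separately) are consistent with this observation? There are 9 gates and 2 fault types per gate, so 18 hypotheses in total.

5

Fault-free: U0=0, U1=0, U2=0, U3=1, U4=0, U5=0, U6=0, U7=0, U8=0 → 0. Observed 1.
  U0: none of the 2 fault types match ✗
  U1: stuck-at-1 ✓; others ✗
  U2: stuck-at-1 ✓; others ✗
  U3: none of the 2 fault types match ✗
  U4: none of the 2 fault types match ✗
  U5: stuck-at-1 ✓; others ✗
  U6: none of the 2 fault types match ✗
  U7: stuck-at-1 ✓; others ✗
  U8: stuck-at-1 ✓; others ✗
Consistent faults: {U1 stuck-at-1, U2 stuck-at-1, U5 stuck-at-1, U7 stuck-at-1, U8 stuck-at-1} — 5 in all.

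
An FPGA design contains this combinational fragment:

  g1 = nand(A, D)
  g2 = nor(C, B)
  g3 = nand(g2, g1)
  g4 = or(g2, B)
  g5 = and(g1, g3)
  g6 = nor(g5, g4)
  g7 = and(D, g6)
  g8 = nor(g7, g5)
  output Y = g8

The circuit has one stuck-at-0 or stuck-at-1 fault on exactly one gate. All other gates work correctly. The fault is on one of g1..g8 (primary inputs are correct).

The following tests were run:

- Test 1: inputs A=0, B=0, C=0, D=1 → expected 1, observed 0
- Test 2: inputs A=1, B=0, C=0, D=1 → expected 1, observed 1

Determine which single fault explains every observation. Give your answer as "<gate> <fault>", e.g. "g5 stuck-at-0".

g3 stuck-at-1

Fault-free values for test 1 (A=0, B=0, C=0, D=1): g1=1, g2=1, g3=0, g4=1, g5=0, g6=0, g7=0, g8=1, giving Y=1. Observed 0.
Test 1: faults giving observed 0 are {g2 stuck-at-0, g3 stuck-at-1, g4 stuck-at-0, g5 stuck-at-1, g6 stuck-at-1, g7 stuck-at-1, g8 stuck-at-0}.
Test 2 (A=1, B=0, C=0, D=1): fault-free g1=0, g2=1, g3=1, g4=1, g5=0, g6=0, g7=0, g8=1 → 1; observed 1. Eliminates g2 stuck-at-0, g4 stuck-at-0, g5 stuck-at-1, g6 stuck-at-1, g7 stuck-at-1, g8 stuck-at-0.
Only g3 stuck-at-1 is consistent with every test.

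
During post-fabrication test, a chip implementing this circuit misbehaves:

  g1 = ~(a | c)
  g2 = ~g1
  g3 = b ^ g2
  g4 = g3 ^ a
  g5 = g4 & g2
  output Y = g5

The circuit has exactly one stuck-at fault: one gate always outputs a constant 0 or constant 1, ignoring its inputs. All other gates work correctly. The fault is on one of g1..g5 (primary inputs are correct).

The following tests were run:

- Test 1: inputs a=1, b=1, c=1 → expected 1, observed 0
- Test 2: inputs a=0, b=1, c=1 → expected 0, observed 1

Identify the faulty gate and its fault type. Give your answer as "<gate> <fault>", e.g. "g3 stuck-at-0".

g3 stuck-at-1

Fault-free values for test 1 (a=1, b=1, c=1): g1=0, g2=1, g3=0, g4=1, g5=1, giving Y=1. Observed 0.
Test 1: faults giving observed 0 are {g1 stuck-at-1, g2 stuck-at-0, g3 stuck-at-1, g4 stuck-at-0, g5 stuck-at-0}.
Test 2 (a=0, b=1, c=1): fault-free g1=0, g2=1, g3=0, g4=0, g5=0 → 0; observed 1. Eliminates g1 stuck-at-1, g2 stuck-at-0, g4 stuck-at-0, g5 stuck-at-0.
Only g3 stuck-at-1 is consistent with every test.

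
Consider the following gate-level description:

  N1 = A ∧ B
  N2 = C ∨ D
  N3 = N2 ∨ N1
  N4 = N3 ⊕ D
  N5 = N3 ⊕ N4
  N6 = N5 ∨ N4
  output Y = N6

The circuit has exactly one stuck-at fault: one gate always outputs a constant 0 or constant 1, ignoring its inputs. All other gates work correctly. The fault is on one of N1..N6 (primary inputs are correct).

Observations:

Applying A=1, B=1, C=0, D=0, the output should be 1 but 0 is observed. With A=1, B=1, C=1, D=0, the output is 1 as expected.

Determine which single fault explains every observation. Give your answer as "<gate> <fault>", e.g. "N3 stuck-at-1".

Fault-free values for test 1 (A=1, B=1, C=0, D=0): N1=1, N2=0, N3=1, N4=1, N5=0, N6=1, giving Y=1. Observed 0.
Test 1: faults giving observed 0 are {N1 stuck-at-0, N3 stuck-at-0, N6 stuck-at-0}.
Test 2 (A=1, B=1, C=1, D=0): fault-free N1=1, N2=1, N3=1, N4=1, N5=0, N6=1 → 1; observed 1. Eliminates N3 stuck-at-0, N6 stuck-at-0.
Only N1 stuck-at-0 is consistent with every test.

N1 stuck-at-0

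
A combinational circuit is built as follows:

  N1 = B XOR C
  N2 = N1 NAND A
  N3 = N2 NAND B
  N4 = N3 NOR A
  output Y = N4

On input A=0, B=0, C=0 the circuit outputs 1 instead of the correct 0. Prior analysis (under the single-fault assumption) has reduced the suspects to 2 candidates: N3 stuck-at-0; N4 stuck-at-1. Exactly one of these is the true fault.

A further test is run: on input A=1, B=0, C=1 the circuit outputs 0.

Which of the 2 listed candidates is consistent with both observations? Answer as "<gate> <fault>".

N3 stuck-at-0

Evaluate each candidate on input A=1, B=0, C=1:
  N3 stuck-at-0: N1=1, N2=0, N3=0 [stuck-at-0], N4=0 → 0 — matches
  N4 stuck-at-1: N1=1, N2=0, N3=1, N4=1 [stuck-at-1] → 1 — eliminated
Only N3 stuck-at-0 reproduces the observed 0.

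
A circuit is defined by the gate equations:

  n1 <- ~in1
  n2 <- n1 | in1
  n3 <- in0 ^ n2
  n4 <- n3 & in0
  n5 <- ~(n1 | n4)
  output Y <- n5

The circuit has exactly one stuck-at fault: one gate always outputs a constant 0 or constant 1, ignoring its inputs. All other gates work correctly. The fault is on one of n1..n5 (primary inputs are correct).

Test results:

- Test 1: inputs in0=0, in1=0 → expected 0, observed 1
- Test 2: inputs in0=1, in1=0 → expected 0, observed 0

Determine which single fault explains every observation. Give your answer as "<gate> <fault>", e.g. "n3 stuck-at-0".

n1 stuck-at-0

Fault-free values for test 1 (in0=0, in1=0): n1=1, n2=1, n3=1, n4=0, n5=0, giving Y=0. Observed 1.
Test 1: faults giving observed 1 are {n1 stuck-at-0, n5 stuck-at-1}.
Test 2 (in0=1, in1=0): fault-free n1=1, n2=1, n3=0, n4=0, n5=0 → 0; observed 0. Eliminates n5 stuck-at-1.
Only n1 stuck-at-0 is consistent with every test.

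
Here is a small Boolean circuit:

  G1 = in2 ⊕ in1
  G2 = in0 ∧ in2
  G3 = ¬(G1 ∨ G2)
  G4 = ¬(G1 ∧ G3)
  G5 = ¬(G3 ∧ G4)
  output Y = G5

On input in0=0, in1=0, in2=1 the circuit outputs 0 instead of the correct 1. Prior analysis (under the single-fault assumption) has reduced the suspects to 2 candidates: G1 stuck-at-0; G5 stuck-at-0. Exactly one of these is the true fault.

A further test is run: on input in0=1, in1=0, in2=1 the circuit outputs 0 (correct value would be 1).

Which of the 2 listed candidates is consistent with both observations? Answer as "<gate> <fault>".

Evaluate each candidate on input in0=1, in1=0, in2=1:
  G1 stuck-at-0: G1=0 [stuck-at-0], G2=1, G3=0, G4=1, G5=1 → 1 — eliminated
  G5 stuck-at-0: G1=1, G2=1, G3=0, G4=1, G5=0 [stuck-at-0] → 0 — matches
Only G5 stuck-at-0 reproduces the observed 0.

G5 stuck-at-0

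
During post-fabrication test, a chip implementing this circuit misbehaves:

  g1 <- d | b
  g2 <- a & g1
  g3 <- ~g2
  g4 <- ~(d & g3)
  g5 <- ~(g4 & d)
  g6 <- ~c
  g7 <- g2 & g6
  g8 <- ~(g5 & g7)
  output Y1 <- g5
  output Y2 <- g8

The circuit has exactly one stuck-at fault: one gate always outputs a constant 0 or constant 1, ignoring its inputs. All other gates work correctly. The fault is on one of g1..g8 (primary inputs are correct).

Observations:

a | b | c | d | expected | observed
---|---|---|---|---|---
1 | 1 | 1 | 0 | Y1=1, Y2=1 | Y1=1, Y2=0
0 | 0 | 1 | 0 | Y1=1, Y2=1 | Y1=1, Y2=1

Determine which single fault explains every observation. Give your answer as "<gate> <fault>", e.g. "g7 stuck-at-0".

g6 stuck-at-1

Fault-free values for test 1 (a=1, b=1, c=1, d=0): g1=1, g2=1, g3=0, g4=1, g5=1, g6=0, g7=0, g8=1, giving Y1=1, Y2=1. Observed Y1=1, Y2=0.
Test 1: faults giving observed Y1=1, Y2=0 are {g6 stuck-at-1, g7 stuck-at-1, g8 stuck-at-0}.
Test 2 (a=0, b=0, c=1, d=0): fault-free g1=0, g2=0, g3=1, g4=1, g5=1, g6=0, g7=0, g8=1 → Y1=1, Y2=1; observed Y1=1, Y2=1. Eliminates g7 stuck-at-1, g8 stuck-at-0.
Only g6 stuck-at-1 is consistent with every test.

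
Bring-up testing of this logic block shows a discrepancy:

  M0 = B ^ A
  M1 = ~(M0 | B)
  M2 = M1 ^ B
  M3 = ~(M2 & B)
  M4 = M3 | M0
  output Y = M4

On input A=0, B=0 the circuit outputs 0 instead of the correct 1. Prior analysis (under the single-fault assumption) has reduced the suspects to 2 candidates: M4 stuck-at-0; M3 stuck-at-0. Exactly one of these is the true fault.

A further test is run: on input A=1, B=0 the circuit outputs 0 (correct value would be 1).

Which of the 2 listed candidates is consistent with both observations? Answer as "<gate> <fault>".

M4 stuck-at-0

Evaluate each candidate on input A=1, B=0:
  M4 stuck-at-0: M0=1, M1=0, M2=0, M3=1, M4=0 [stuck-at-0] → 0 — matches
  M3 stuck-at-0: M0=1, M1=0, M2=0, M3=0 [stuck-at-0], M4=1 → 1 — eliminated
Only M4 stuck-at-0 reproduces the observed 0.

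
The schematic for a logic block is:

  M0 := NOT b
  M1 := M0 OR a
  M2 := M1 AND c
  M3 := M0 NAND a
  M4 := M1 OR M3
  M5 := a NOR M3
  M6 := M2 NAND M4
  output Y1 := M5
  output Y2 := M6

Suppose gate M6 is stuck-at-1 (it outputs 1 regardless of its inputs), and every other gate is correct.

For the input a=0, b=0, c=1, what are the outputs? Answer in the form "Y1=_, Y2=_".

Propagate with M6 forced: M0=1, M1=1, M2=1, M3=1, M4=1, M5=0, M6=1 [stuck-at-1].
So the outputs are Y1=0, Y2=1. (Without the fault they would be Y1=0, Y2=0.)

Y1=0, Y2=1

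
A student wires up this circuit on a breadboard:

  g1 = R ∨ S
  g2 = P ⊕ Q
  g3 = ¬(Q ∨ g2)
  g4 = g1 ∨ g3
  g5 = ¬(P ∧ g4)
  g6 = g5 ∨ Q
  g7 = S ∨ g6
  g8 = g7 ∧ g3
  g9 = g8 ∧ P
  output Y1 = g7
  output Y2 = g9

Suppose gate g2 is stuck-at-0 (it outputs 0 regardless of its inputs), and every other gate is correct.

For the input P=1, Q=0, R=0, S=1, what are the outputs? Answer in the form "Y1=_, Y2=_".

Propagate with g2 forced: g1=1, g2=0 [stuck-at-0], g3=1, g4=1, g5=0, g6=0, g7=1, g8=1, g9=1.
So the outputs are Y1=1, Y2=1. (Without the fault they would be Y1=1, Y2=0.)

Y1=1, Y2=1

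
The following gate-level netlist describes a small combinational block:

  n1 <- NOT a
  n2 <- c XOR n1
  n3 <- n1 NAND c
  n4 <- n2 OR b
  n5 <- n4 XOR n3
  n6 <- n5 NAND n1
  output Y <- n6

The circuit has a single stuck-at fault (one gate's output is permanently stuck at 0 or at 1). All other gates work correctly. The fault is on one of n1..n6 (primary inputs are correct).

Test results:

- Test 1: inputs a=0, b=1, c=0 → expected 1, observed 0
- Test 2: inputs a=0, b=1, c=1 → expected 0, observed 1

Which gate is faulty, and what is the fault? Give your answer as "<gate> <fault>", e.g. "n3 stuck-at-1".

Fault-free values for test 1 (a=0, b=1, c=0): n1=1, n2=1, n3=1, n4=1, n5=0, n6=1, giving Y=1. Observed 0.
Test 1: faults giving observed 0 are {n3 stuck-at-0, n4 stuck-at-0, n5 stuck-at-1, n6 stuck-at-0}.
Test 2 (a=0, b=1, c=1): fault-free n1=1, n2=0, n3=0, n4=1, n5=1, n6=0 → 0; observed 1. Eliminates n3 stuck-at-0, n5 stuck-at-1, n6 stuck-at-0.
Only n4 stuck-at-0 is consistent with every test.

n4 stuck-at-0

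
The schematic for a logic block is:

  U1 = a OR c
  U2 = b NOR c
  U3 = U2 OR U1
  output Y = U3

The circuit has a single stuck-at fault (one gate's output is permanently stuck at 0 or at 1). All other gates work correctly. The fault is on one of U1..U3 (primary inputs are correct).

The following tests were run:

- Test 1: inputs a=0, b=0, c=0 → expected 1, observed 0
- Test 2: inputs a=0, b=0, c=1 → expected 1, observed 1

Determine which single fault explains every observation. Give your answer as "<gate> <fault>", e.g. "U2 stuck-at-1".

U2 stuck-at-0

Fault-free values for test 1 (a=0, b=0, c=0): U1=0, U2=1, U3=1, giving Y=1. Observed 0.
Test 1: faults giving observed 0 are {U2 stuck-at-0, U3 stuck-at-0}.
Test 2 (a=0, b=0, c=1): fault-free U1=1, U2=0, U3=1 → 1; observed 1. Eliminates U3 stuck-at-0.
Only U2 stuck-at-0 is consistent with every test.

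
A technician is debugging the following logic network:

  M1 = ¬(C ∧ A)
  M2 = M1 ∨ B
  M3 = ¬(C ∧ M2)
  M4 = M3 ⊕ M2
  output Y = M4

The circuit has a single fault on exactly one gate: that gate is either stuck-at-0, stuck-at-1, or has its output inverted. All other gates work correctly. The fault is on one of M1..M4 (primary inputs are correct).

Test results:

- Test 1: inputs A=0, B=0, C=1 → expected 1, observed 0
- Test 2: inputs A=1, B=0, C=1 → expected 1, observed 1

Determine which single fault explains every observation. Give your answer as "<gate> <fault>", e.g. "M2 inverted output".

M3 stuck-at-1

Fault-free values for test 1 (A=0, B=0, C=1): M1=1, M2=1, M3=0, M4=1, giving Y=1. Observed 0.
Test 1: faults giving observed 0 are {M3 stuck-at-1, M3 inverted output, M4 stuck-at-0, M4 inverted output}.
Test 2 (A=1, B=0, C=1): fault-free M1=0, M2=0, M3=1, M4=1 → 1; observed 1. Eliminates M3 inverted output, M4 stuck-at-0, M4 inverted output.
Only M3 stuck-at-1 is consistent with every test.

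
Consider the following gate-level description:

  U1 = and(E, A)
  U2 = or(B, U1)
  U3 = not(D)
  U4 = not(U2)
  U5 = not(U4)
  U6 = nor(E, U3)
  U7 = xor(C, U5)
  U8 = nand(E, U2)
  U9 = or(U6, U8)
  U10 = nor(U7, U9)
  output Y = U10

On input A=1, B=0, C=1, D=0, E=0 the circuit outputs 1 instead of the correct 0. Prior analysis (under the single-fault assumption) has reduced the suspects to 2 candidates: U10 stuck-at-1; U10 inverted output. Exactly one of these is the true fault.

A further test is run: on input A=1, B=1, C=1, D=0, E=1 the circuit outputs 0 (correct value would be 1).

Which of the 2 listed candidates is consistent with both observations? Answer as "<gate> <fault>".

Evaluate each candidate on input A=1, B=1, C=1, D=0, E=1:
  U10 stuck-at-1: U1=1, U2=1, U3=1, U4=0, U5=1, U6=0, U7=0, U8=0, U9=0, U10=1 [stuck-at-1] → 1 — eliminated
  U10 inverted output: U1=1, U2=1, U3=1, U4=0, U5=1, U6=0, U7=0, U8=0, U9=0, U10=0 [inverted output] → 0 — matches
Only U10 inverted output reproduces the observed 0.

U10 inverted output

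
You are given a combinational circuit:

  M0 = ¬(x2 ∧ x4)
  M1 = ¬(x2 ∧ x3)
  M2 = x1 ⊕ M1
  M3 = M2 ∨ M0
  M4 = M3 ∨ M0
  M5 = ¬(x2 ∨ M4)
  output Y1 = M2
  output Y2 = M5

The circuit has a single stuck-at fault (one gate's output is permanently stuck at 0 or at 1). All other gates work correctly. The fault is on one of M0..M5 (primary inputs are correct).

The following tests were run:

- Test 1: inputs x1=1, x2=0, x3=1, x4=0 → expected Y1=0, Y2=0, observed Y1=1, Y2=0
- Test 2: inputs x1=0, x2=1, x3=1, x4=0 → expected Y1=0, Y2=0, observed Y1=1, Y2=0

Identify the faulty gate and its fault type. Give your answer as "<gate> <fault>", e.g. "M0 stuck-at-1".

Fault-free values for test 1 (x1=1, x2=0, x3=1, x4=0): M0=1, M1=1, M2=0, M3=1, M4=1, M5=0, giving Y1=0, Y2=0. Observed Y1=1, Y2=0.
Test 1: faults giving observed Y1=1, Y2=0 are {M1 stuck-at-0, M2 stuck-at-1}.
Test 2 (x1=0, x2=1, x3=1, x4=0): fault-free M0=1, M1=0, M2=0, M3=1, M4=1, M5=0 → Y1=0, Y2=0; observed Y1=1, Y2=0. Eliminates M1 stuck-at-0.
Only M2 stuck-at-1 is consistent with every test.

M2 stuck-at-1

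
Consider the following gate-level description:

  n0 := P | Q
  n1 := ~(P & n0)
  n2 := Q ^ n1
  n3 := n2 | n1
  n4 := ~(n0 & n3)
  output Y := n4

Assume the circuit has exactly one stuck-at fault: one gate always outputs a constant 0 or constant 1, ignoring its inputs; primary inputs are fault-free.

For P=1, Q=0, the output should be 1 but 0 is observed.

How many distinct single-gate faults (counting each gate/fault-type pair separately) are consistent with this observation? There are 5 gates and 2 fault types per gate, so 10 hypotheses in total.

4

Fault-free: n0=1, n1=0, n2=0, n3=0, n4=1 → 1. Observed 0.
  n0 stuck-at-0: output 1 ✗
  n0 stuck-at-1: output 1 ✗
  n1 stuck-at-0: output 1 ✗
  n1 stuck-at-1: output 0 ✓
  n2 stuck-at-0: output 1 ✗
  n2 stuck-at-1: output 0 ✓
  n3 stuck-at-0: output 1 ✗
  n3 stuck-at-1: output 0 ✓
  n4 stuck-at-0: output 0 ✓
  n4 stuck-at-1: output 1 ✗
Consistent faults: {n1 stuck-at-1, n2 stuck-at-1, n3 stuck-at-1, n4 stuck-at-0} — 4 in all.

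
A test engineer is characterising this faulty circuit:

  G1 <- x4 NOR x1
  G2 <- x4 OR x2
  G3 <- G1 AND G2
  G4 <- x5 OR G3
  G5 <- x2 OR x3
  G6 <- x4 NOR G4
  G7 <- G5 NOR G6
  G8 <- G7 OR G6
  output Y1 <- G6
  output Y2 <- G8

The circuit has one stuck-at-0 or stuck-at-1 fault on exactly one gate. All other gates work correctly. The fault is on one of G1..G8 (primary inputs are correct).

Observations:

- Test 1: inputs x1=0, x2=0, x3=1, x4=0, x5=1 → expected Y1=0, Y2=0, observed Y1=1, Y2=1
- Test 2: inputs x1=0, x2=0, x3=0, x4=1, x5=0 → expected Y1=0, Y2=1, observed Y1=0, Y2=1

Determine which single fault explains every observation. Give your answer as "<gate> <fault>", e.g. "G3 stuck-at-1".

Fault-free values for test 1 (x1=0, x2=0, x3=1, x4=0, x5=1): G1=1, G2=0, G3=0, G4=1, G5=1, G6=0, G7=0, G8=0, giving Y1=0, Y2=0. Observed Y1=1, Y2=1.
Test 1: faults giving observed Y1=1, Y2=1 are {G4 stuck-at-0, G6 stuck-at-1}.
Test 2 (x1=0, x2=0, x3=0, x4=1, x5=0): fault-free G1=0, G2=1, G3=0, G4=0, G5=0, G6=0, G7=1, G8=1 → Y1=0, Y2=1; observed Y1=0, Y2=1. Eliminates G6 stuck-at-1.
Only G4 stuck-at-0 is consistent with every test.

G4 stuck-at-0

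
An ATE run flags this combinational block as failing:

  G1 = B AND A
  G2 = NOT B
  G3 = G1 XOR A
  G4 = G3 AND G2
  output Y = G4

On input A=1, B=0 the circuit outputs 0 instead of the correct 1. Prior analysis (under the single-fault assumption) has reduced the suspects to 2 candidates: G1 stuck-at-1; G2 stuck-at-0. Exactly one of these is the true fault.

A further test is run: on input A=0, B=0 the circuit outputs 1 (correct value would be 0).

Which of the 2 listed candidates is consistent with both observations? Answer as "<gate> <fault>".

G1 stuck-at-1

Evaluate each candidate on input A=0, B=0:
  G1 stuck-at-1: G1=1 [stuck-at-1], G2=1, G3=1, G4=1 → 1 — matches
  G2 stuck-at-0: G1=0, G2=0 [stuck-at-0], G3=0, G4=0 → 0 — eliminated
Only G1 stuck-at-1 reproduces the observed 1.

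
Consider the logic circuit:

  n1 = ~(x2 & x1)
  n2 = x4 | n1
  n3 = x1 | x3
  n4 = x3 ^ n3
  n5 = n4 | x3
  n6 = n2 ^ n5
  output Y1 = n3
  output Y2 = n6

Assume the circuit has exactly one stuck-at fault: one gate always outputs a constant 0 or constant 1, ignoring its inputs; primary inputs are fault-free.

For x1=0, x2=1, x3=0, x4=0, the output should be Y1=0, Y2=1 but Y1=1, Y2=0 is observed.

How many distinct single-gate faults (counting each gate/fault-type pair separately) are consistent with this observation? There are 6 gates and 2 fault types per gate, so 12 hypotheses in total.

1

Fault-free: n1=1, n2=1, n3=0, n4=0, n5=0, n6=1 → Y1=0, Y2=1. Observed Y1=1, Y2=0.
  n1 stuck-at-0: output Y1=0, Y2=0 ✗
  n1 stuck-at-1: output Y1=0, Y2=1 ✗
  n2 stuck-at-0: output Y1=0, Y2=0 ✗
  n2 stuck-at-1: output Y1=0, Y2=1 ✗
  n3 stuck-at-0: output Y1=0, Y2=1 ✗
  n3 stuck-at-1: output Y1=1, Y2=0 ✓
  n4 stuck-at-0: output Y1=0, Y2=1 ✗
  n4 stuck-at-1: output Y1=0, Y2=0 ✗
  n5 stuck-at-0: output Y1=0, Y2=1 ✗
  n5 stuck-at-1: output Y1=0, Y2=0 ✗
  n6 stuck-at-0: output Y1=0, Y2=0 ✗
  n6 stuck-at-1: output Y1=0, Y2=1 ✗
Consistent faults: {n3 stuck-at-1} — 1 in all.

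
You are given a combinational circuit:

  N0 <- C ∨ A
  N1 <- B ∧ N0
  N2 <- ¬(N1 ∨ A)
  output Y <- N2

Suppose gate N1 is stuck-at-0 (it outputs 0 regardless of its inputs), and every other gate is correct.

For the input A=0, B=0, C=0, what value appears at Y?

Propagate with N1 forced: N0=0, N1=0 [stuck-at-0], N2=1.
So Y = 1. (Same as the fault-free value — the fault is masked on this input.)

1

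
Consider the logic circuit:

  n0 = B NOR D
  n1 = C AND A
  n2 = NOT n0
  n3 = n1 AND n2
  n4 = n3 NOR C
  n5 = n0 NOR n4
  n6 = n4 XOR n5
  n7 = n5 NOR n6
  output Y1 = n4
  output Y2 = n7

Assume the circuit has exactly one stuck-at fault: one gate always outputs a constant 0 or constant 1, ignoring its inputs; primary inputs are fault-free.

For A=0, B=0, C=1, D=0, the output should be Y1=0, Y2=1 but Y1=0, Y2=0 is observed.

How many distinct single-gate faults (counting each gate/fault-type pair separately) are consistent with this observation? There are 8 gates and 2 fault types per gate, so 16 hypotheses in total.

4

Fault-free: n0=1, n1=0, n2=0, n3=0, n4=0, n5=0, n6=0, n7=1 → Y1=0, Y2=1. Observed Y1=0, Y2=0.
  n0: stuck-at-0 ✓; others ✗
  n1: none of the 2 fault types match ✗
  n2: none of the 2 fault types match ✗
  n3: none of the 2 fault types match ✗
  n4: none of the 2 fault types match ✗
  n5: stuck-at-1 ✓; others ✗
  n6: stuck-at-1 ✓; others ✗
  n7: stuck-at-0 ✓; others ✗
Consistent faults: {n0 stuck-at-0, n5 stuck-at-1, n6 stuck-at-1, n7 stuck-at-0} — 4 in all.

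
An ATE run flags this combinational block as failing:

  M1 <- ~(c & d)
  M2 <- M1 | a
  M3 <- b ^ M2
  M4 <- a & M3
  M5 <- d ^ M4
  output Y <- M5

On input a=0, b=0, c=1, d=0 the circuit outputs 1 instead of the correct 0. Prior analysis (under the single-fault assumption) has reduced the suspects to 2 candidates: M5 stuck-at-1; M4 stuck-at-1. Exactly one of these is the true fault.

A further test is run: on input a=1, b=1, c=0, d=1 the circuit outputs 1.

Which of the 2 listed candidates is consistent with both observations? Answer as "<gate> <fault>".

Evaluate each candidate on input a=1, b=1, c=0, d=1:
  M5 stuck-at-1: M1=1, M2=1, M3=0, M4=0, M5=1 [stuck-at-1] → 1 — matches
  M4 stuck-at-1: M1=1, M2=1, M3=0, M4=1 [stuck-at-1], M5=0 → 0 — eliminated
Only M5 stuck-at-1 reproduces the observed 1.

M5 stuck-at-1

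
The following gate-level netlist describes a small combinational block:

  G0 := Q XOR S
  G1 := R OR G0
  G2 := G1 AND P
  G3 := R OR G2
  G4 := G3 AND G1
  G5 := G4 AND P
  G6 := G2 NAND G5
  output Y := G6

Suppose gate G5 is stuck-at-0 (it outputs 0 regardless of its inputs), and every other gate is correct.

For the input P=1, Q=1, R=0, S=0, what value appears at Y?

1

Propagate with G5 forced: G0=1, G1=1, G2=1, G3=1, G4=1, G5=0 [stuck-at-0], G6=1.
So Y = 1. (Without the fault it would be 0.)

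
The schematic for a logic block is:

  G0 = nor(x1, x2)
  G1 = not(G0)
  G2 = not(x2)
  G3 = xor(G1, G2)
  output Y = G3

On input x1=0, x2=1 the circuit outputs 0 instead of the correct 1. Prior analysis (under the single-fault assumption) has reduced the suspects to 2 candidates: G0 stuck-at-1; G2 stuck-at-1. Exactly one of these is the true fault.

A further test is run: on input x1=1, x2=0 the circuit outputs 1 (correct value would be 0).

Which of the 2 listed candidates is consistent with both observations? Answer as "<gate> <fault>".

G0 stuck-at-1

Evaluate each candidate on input x1=1, x2=0:
  G0 stuck-at-1: G0=1 [stuck-at-1], G1=0, G2=1, G3=1 → 1 — matches
  G2 stuck-at-1: G0=0, G1=1, G2=1 [stuck-at-1], G3=0 → 0 — eliminated
Only G0 stuck-at-1 reproduces the observed 1.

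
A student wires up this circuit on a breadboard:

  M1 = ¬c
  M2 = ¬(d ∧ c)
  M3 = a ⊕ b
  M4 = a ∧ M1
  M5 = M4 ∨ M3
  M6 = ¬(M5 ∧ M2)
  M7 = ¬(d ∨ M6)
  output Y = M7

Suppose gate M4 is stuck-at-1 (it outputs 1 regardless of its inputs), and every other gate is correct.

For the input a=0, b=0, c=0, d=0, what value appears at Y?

Propagate with M4 forced: M1=1, M2=1, M3=0, M4=1 [stuck-at-1], M5=1, M6=0, M7=1.
So Y = 1. (Without the fault it would be 0.)

1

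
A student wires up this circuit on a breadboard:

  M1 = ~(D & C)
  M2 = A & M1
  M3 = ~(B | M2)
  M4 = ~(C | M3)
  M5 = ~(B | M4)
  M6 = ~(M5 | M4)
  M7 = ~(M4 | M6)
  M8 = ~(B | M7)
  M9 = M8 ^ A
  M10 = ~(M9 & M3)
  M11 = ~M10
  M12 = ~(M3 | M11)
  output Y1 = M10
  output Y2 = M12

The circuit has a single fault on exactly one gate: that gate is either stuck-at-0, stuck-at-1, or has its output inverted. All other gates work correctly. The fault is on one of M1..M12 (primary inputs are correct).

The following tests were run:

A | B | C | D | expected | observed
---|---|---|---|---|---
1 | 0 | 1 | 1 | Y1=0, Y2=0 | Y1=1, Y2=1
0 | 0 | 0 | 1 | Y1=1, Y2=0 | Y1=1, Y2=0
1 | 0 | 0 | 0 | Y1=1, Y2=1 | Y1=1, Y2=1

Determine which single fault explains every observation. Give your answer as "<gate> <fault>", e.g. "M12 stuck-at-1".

M1 stuck-at-1

Fault-free values for test 1 (A=1, B=0, C=1, D=1): M1=0, M2=0, M3=1, M4=0, M5=1, M6=0, M7=1, M8=0, M9=1, M10=0, M11=1, M12=0, giving Y1=0, Y2=0. Observed Y1=1, Y2=1.
Test 1: faults giving observed Y1=1, Y2=1 are {M1 stuck-at-1, M1 inverted output, M2 stuck-at-1, M2 inverted output, M3 stuck-at-0, M3 inverted output}.
Test 2 (A=0, B=0, C=0, D=1): fault-free M1=1, M2=0, M3=1, M4=0, M5=1, M6=0, M7=1, M8=0, M9=0, M10=1, M11=0, M12=0 → Y1=1, Y2=0; observed Y1=1, Y2=0. Eliminates M2 stuck-at-1, M2 inverted output, M3 stuck-at-0, M3 inverted output.
Test 3 (A=1, B=0, C=0, D=0): fault-free M1=1, M2=1, M3=0, M4=1, M5=0, M6=0, M7=0, M8=1, M9=0, M10=1, M11=0, M12=1 → Y1=1, Y2=1; observed Y1=1, Y2=1. Eliminates M1 inverted output.
Only M1 stuck-at-1 is consistent with every test.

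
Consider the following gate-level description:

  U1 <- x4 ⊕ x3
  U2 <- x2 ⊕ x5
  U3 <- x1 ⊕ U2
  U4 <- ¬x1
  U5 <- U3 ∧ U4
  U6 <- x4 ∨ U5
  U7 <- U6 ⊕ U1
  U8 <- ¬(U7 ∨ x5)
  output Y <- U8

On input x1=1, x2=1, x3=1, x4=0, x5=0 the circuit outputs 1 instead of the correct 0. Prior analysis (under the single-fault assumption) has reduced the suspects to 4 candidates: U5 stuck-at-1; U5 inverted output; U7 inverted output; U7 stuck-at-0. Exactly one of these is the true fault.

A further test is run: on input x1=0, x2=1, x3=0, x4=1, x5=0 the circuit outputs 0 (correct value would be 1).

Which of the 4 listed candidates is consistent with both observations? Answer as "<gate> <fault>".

U7 inverted output

Evaluate each candidate on input x1=0, x2=1, x3=0, x4=1, x5=0:
  U5 stuck-at-1: U1=1, U2=1, U3=1, U4=1, U5=1 [stuck-at-1], U6=1, U7=0, U8=1 → 1 — eliminated
  U5 inverted output: U1=1, U2=1, U3=1, U4=1, U5=0 [inverted output], U6=1, U7=0, U8=1 → 1 — eliminated
  U7 inverted output: U1=1, U2=1, U3=1, U4=1, U5=1, U6=1, U7=1 [inverted output], U8=0 → 0 — matches
  U7 stuck-at-0: U1=1, U2=1, U3=1, U4=1, U5=1, U6=1, U7=0 [stuck-at-0], U8=1 → 1 — eliminated
Only U7 inverted output reproduces the observed 0.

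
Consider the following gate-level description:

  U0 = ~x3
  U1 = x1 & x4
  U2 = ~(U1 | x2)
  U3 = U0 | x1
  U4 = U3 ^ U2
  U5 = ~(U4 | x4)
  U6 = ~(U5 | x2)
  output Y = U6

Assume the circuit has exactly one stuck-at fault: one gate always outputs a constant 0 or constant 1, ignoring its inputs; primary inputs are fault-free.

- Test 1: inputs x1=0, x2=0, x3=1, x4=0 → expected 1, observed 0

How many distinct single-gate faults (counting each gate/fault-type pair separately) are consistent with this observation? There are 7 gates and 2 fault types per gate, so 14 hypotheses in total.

Fault-free: U0=0, U1=0, U2=1, U3=0, U4=1, U5=0, U6=1 → 1. Observed 0.
  U0 stuck-at-0: output 1 ✗
  U0 stuck-at-1: output 0 ✓
  U1 stuck-at-0: output 1 ✗
  U1 stuck-at-1: output 0 ✓
  U2 stuck-at-0: output 0 ✓
  U2 stuck-at-1: output 1 ✗
  U3 stuck-at-0: output 1 ✗
  U3 stuck-at-1: output 0 ✓
  U4 stuck-at-0: output 0 ✓
  U4 stuck-at-1: output 1 ✗
  U5 stuck-at-0: output 1 ✗
  U5 stuck-at-1: output 0 ✓
  U6 stuck-at-0: output 0 ✓
  U6 stuck-at-1: output 1 ✗
Consistent faults: {U0 stuck-at-1, U1 stuck-at-1, U2 stuck-at-0, U3 stuck-at-1, U4 stuck-at-0, U5 stuck-at-1, U6 stuck-at-0} — 7 in all.

7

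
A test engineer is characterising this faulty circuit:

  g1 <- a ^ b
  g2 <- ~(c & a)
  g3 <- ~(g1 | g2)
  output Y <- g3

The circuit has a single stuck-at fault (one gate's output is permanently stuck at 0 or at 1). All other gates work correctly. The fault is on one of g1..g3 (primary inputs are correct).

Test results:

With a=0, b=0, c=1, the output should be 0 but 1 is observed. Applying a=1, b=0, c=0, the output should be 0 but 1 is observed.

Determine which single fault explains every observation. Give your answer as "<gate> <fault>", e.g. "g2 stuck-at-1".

g3 stuck-at-1

Fault-free values for test 1 (a=0, b=0, c=1): g1=0, g2=1, g3=0, giving Y=0. Observed 1.
Test 1: faults giving observed 1 are {g2 stuck-at-0, g3 stuck-at-1}.
Test 2 (a=1, b=0, c=0): fault-free g1=1, g2=1, g3=0 → 0; observed 1. Eliminates g2 stuck-at-0.
Only g3 stuck-at-1 is consistent with every test.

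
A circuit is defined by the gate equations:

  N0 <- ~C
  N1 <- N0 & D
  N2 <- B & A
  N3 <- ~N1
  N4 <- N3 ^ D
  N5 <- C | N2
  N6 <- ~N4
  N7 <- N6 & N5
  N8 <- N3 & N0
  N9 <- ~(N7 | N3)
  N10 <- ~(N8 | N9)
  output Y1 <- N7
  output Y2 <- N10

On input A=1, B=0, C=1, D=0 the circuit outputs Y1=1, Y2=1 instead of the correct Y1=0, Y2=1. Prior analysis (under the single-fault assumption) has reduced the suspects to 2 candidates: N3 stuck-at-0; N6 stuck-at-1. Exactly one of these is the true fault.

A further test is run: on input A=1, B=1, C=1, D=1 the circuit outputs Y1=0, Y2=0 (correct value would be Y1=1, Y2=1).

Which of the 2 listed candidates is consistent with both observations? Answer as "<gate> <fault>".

Evaluate each candidate on input A=1, B=1, C=1, D=1:
  N3 stuck-at-0: N0=0, N1=0, N2=1, N3=0 [stuck-at-0], N4=1, N5=1, N6=0, N7=0, N8=0, N9=1, N10=0 → Y1=0, Y2=0 — matches
  N6 stuck-at-1: N0=0, N1=0, N2=1, N3=1, N4=0, N5=1, N6=1 [stuck-at-1], N7=1, N8=0, N9=0, N10=1 → Y1=1, Y2=1 — eliminated
Only N3 stuck-at-0 reproduces the observed Y1=0, Y2=0.

N3 stuck-at-0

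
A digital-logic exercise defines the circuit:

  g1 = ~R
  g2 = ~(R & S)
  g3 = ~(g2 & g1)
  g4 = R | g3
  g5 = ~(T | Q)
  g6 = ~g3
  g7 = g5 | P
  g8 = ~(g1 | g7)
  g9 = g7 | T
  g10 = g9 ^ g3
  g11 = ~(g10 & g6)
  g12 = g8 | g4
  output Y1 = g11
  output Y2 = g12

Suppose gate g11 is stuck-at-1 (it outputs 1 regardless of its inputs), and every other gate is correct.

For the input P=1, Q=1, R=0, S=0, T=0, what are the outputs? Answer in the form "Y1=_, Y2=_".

Y1=1, Y2=0

Propagate with g11 forced: g1=1, g2=1, g3=0, g4=0, g5=0, g6=1, g7=1, g8=0, g9=1, g10=1, g11=1 [stuck-at-1], g12=0.
So the outputs are Y1=1, Y2=0. (Without the fault they would be Y1=0, Y2=0.)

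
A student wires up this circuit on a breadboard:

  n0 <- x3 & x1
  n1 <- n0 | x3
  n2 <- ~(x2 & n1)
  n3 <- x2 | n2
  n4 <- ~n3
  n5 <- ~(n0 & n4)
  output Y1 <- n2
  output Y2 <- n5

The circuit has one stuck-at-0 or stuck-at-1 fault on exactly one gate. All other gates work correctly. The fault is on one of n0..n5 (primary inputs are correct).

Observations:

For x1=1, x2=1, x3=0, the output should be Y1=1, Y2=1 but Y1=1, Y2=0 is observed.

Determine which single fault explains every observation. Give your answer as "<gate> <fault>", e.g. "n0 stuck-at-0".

Fault-free values for test 1 (x1=1, x2=1, x3=0): n0=0, n1=0, n2=1, n3=1, n4=0, n5=1, giving Y1=1, Y2=1. Observed Y1=1, Y2=0.
Test 1: faults giving observed Y1=1, Y2=0 are {n5 stuck-at-0}.
Only n5 stuck-at-0 is consistent with every test.

n5 stuck-at-0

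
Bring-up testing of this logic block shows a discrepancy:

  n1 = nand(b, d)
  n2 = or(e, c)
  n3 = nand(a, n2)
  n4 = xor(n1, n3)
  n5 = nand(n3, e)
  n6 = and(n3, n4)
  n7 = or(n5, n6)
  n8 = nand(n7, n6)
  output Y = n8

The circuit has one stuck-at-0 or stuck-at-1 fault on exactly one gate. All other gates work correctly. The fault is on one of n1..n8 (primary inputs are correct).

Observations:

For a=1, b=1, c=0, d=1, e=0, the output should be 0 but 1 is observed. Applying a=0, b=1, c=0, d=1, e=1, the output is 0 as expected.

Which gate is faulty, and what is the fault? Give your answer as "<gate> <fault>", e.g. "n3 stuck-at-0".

Fault-free values for test 1 (a=1, b=1, c=0, d=1, e=0): n1=0, n2=0, n3=1, n4=1, n5=1, n6=1, n7=1, n8=0, giving Y=0. Observed 1.
Test 1: faults giving observed 1 are {n1 stuck-at-1, n2 stuck-at-1, n3 stuck-at-0, n4 stuck-at-0, n6 stuck-at-0, n7 stuck-at-0, n8 stuck-at-1}.
Test 2 (a=0, b=1, c=0, d=1, e=1): fault-free n1=0, n2=1, n3=1, n4=1, n5=0, n6=1, n7=1, n8=0 → 0; observed 0. Eliminates n1 stuck-at-1, n3 stuck-at-0, n4 stuck-at-0, n6 stuck-at-0, n7 stuck-at-0, n8 stuck-at-1.
Only n2 stuck-at-1 is consistent with every test.

n2 stuck-at-1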